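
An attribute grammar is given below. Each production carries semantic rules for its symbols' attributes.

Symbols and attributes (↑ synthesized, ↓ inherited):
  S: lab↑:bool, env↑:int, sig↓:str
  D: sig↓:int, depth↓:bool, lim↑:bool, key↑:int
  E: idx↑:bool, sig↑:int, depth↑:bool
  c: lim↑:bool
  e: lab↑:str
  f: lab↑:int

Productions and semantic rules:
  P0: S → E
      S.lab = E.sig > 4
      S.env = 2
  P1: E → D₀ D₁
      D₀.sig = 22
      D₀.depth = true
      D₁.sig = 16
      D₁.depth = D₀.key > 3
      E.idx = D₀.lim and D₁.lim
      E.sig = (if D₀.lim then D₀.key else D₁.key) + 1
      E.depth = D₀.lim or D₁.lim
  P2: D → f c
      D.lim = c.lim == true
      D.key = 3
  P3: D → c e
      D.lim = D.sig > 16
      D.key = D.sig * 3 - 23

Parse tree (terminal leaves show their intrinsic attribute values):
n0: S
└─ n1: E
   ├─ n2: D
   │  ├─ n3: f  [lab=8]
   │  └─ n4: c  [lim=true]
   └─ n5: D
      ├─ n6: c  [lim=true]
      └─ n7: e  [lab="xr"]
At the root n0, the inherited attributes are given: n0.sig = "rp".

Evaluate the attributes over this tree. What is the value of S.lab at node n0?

1. n0.sig = "rp"  [given at root]
2. n2.sig = 22  [22]
3. n2.depth = true  [true]
4. n3.lab = 8  [terminal]
5. n4.lim = true  [terminal]
6. n2.lim = true  [c.lim == true]
7. n2.key = 3  [3]
8. n5.sig = 16  [16]
9. n5.depth = false  [D₀.key > 3]
10. n6.lim = true  [terminal]
11. n7.lab = "xr"  [terminal]
12. n5.lim = false  [D.sig > 16]
13. n5.key = 25  [D.sig * 3 - 23]
14. n1.idx = false  [D₀.lim and D₁.lim]
15. n1.sig = 4  [(if D₀.lim then D₀.key else D₁.key) + 1]
16. n1.depth = true  [D₀.lim or D₁.lim]
17. n0.lab = false  [E.sig > 4]
18. n0.env = 2  [2]

false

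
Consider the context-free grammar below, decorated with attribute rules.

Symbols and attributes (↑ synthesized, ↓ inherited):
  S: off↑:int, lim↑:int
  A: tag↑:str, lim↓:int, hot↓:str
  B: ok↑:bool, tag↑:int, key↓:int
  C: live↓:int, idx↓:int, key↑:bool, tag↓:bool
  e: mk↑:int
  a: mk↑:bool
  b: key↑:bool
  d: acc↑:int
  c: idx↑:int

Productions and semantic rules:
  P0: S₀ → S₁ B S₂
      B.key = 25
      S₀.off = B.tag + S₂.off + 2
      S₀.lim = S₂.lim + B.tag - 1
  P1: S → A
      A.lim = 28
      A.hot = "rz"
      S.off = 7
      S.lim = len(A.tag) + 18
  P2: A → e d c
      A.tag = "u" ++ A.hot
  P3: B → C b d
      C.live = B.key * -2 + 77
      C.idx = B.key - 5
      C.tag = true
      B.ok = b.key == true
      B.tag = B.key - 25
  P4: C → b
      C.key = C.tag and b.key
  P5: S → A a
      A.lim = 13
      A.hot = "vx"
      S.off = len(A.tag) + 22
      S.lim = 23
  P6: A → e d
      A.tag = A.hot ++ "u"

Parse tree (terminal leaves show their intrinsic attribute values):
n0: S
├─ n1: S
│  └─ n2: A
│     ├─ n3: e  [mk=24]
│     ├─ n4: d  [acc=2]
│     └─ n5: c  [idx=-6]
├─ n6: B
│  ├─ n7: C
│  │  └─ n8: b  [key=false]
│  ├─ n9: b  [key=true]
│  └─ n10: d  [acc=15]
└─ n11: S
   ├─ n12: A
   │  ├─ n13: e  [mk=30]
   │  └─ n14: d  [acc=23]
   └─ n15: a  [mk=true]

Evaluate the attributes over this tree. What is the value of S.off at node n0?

1. n2.lim = 28  [28]
2. n2.hot = "rz"  ["rz"]
3. n3.mk = 24  [terminal]
4. n4.acc = 2  [terminal]
5. n5.idx = -6  [terminal]
6. n2.tag = "urz"  ["u" ++ A.hot]
7. n1.off = 7  [7]
8. n1.lim = 21  [len(A.tag) + 18]
9. n6.key = 25  [25]
10. n7.live = 27  [B.key * -2 + 77]
11. n7.idx = 20  [B.key - 5]
12. n7.tag = true  [true]
13. n8.key = false  [terminal]
14. n7.key = false  [C.tag and b.key]
15. n9.key = true  [terminal]
16. n10.acc = 15  [terminal]
17. n6.ok = true  [b.key == true]
18. n6.tag = 0  [B.key - 25]
19. n12.lim = 13  [13]
20. n12.hot = "vx"  ["vx"]
21. n13.mk = 30  [terminal]
22. n14.acc = 23  [terminal]
23. n12.tag = "vxu"  [A.hot ++ "u"]
24. n15.mk = true  [terminal]
25. n11.off = 25  [len(A.tag) + 22]
26. n11.lim = 23  [23]
27. n0.off = 27  [B.tag + S₂.off + 2]
28. n0.lim = 22  [S₂.lim + B.tag - 1]

27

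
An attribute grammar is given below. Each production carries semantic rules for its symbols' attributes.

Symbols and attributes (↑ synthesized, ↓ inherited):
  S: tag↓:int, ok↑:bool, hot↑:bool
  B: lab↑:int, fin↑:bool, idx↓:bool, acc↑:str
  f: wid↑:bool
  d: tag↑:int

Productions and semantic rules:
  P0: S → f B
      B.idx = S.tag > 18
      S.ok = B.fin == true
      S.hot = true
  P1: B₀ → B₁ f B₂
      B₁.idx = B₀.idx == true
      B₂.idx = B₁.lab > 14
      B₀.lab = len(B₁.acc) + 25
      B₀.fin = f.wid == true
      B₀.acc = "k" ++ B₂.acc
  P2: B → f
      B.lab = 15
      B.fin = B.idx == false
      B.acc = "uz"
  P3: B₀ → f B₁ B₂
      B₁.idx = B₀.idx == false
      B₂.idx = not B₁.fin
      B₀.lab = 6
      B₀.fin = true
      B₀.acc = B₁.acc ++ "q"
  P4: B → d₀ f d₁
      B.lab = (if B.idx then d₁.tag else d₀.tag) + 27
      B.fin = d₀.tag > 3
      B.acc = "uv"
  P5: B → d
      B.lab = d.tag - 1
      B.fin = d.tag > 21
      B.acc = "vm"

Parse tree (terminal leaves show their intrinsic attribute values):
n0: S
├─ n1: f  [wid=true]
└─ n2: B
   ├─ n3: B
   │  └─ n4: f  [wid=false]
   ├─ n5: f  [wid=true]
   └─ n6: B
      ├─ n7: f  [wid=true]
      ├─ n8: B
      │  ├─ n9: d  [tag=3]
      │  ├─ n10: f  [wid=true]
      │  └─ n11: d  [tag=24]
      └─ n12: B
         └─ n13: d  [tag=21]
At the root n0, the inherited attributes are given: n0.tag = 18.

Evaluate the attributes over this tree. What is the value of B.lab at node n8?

1. n0.tag = 18  [given at root]
2. n1.wid = true  [terminal]
3. n2.idx = false  [S.tag > 18]
4. n3.idx = false  [B₀.idx == true]
5. n4.wid = false  [terminal]
6. n3.lab = 15  [15]
7. n3.fin = true  [B.idx == false]
8. n3.acc = "uz"  ["uz"]
9. n5.wid = true  [terminal]
10. n6.idx = true  [B₁.lab > 14]
11. n7.wid = true  [terminal]
12. n8.idx = false  [B₀.idx == false]
13. n9.tag = 3  [terminal]
14. n10.wid = true  [terminal]
15. n11.tag = 24  [terminal]
16. n8.lab = 30  [(if B.idx then d₁.tag else d₀.tag) + 27]
17. n8.fin = false  [d₀.tag > 3]
18. n8.acc = "uv"  ["uv"]
19. n12.idx = true  [not B₁.fin]
20. n13.tag = 21  [terminal]
21. n12.lab = 20  [d.tag - 1]
22. n12.fin = false  [d.tag > 21]
23. n12.acc = "vm"  ["vm"]
24. n6.lab = 6  [6]
25. n6.fin = true  [true]
26. n6.acc = "uvq"  [B₁.acc ++ "q"]
27. n2.lab = 27  [len(B₁.acc) + 25]
28. n2.fin = true  [f.wid == true]
29. n2.acc = "kuvq"  ["k" ++ B₂.acc]
30. n0.ok = true  [B.fin == true]
31. n0.hot = true  [true]

30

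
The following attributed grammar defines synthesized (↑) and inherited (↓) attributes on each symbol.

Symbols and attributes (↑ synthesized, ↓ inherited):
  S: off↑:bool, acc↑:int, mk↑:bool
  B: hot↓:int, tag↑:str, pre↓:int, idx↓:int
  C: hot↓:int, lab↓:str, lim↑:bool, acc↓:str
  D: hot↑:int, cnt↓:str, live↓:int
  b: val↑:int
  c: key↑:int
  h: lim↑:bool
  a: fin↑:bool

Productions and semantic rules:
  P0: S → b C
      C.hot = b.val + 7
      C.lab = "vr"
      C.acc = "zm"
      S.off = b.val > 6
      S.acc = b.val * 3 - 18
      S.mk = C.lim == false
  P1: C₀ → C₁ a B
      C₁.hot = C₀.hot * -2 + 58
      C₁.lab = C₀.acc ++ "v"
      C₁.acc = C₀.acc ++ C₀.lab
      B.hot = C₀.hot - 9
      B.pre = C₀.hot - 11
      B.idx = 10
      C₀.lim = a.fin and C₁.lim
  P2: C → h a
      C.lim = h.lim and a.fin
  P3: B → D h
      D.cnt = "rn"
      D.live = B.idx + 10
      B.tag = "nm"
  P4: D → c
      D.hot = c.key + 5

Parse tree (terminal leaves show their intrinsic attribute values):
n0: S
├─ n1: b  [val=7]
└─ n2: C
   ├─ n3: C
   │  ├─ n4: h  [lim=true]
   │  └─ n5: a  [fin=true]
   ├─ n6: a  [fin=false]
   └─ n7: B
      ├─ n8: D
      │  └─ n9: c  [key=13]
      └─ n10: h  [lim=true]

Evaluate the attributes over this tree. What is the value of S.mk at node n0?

true

1. n1.val = 7  [terminal]
2. n2.hot = 14  [b.val + 7]
3. n2.lab = "vr"  ["vr"]
4. n2.acc = "zm"  ["zm"]
5. n3.hot = 30  [C₀.hot * -2 + 58]
6. n3.lab = "zmv"  [C₀.acc ++ "v"]
7. n3.acc = "zmvr"  [C₀.acc ++ C₀.lab]
8. n4.lim = true  [terminal]
9. n5.fin = true  [terminal]
10. n3.lim = true  [h.lim and a.fin]
11. n6.fin = false  [terminal]
12. n7.hot = 5  [C₀.hot - 9]
13. n7.pre = 3  [C₀.hot - 11]
14. n7.idx = 10  [10]
15. n8.cnt = "rn"  ["rn"]
16. n8.live = 20  [B.idx + 10]
17. n9.key = 13  [terminal]
18. n8.hot = 18  [c.key + 5]
19. n10.lim = true  [terminal]
20. n7.tag = "nm"  ["nm"]
21. n2.lim = false  [a.fin and C₁.lim]
22. n0.off = true  [b.val > 6]
23. n0.acc = 3  [b.val * 3 - 18]
24. n0.mk = true  [C.lim == false]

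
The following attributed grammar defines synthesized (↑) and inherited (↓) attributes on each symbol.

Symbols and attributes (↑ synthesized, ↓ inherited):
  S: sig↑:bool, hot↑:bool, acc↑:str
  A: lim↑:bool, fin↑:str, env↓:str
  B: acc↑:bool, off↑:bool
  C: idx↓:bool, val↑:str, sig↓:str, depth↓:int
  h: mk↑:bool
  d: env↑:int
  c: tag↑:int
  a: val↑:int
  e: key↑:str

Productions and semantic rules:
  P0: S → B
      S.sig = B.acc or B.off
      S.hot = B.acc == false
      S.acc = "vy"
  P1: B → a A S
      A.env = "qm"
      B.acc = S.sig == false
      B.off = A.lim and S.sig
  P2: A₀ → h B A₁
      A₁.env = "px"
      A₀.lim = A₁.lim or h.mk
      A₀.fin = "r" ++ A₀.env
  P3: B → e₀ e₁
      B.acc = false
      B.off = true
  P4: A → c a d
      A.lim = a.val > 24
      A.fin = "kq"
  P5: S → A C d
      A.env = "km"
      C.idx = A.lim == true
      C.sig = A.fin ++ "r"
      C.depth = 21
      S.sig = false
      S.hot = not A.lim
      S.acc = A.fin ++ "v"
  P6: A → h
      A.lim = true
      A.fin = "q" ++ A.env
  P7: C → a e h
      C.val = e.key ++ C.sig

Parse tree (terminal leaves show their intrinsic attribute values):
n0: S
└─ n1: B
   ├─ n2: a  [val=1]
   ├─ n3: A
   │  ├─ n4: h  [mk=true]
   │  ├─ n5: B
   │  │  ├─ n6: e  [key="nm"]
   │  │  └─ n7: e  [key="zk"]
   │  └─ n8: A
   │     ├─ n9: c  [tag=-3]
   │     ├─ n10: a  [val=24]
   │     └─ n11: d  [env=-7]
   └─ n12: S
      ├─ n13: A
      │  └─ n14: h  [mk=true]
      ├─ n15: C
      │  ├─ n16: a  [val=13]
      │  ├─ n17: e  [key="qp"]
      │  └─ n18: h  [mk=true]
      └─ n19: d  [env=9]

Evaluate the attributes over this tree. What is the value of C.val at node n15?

1. n2.val = 1  [terminal]
2. n3.env = "qm"  ["qm"]
3. n4.mk = true  [terminal]
4. n6.key = "nm"  [terminal]
5. n7.key = "zk"  [terminal]
6. n5.acc = false  [false]
7. n5.off = true  [true]
8. n8.env = "px"  ["px"]
9. n9.tag = -3  [terminal]
10. n10.val = 24  [terminal]
11. n11.env = -7  [terminal]
12. n8.lim = false  [a.val > 24]
13. n8.fin = "kq"  ["kq"]
14. n3.lim = true  [A₁.lim or h.mk]
15. n3.fin = "rqm"  ["r" ++ A₀.env]
16. n13.env = "km"  ["km"]
17. n14.mk = true  [terminal]
18. n13.lim = true  [true]
19. n13.fin = "qkm"  ["q" ++ A.env]
20. n15.idx = true  [A.lim == true]
21. n15.sig = "qkmr"  [A.fin ++ "r"]
22. n15.depth = 21  [21]
23. n16.val = 13  [terminal]
24. n17.key = "qp"  [terminal]
25. n18.mk = true  [terminal]
26. n15.val = "qpqkmr"  [e.key ++ C.sig]
27. n19.env = 9  [terminal]
28. n12.sig = false  [false]
29. n12.hot = false  [not A.lim]
30. n12.acc = "qkmv"  [A.fin ++ "v"]
31. n1.acc = true  [S.sig == false]
32. n1.off = false  [A.lim and S.sig]
33. n0.sig = true  [B.acc or B.off]
34. n0.hot = false  [B.acc == false]
35. n0.acc = "vy"  ["vy"]

"qpqkmr"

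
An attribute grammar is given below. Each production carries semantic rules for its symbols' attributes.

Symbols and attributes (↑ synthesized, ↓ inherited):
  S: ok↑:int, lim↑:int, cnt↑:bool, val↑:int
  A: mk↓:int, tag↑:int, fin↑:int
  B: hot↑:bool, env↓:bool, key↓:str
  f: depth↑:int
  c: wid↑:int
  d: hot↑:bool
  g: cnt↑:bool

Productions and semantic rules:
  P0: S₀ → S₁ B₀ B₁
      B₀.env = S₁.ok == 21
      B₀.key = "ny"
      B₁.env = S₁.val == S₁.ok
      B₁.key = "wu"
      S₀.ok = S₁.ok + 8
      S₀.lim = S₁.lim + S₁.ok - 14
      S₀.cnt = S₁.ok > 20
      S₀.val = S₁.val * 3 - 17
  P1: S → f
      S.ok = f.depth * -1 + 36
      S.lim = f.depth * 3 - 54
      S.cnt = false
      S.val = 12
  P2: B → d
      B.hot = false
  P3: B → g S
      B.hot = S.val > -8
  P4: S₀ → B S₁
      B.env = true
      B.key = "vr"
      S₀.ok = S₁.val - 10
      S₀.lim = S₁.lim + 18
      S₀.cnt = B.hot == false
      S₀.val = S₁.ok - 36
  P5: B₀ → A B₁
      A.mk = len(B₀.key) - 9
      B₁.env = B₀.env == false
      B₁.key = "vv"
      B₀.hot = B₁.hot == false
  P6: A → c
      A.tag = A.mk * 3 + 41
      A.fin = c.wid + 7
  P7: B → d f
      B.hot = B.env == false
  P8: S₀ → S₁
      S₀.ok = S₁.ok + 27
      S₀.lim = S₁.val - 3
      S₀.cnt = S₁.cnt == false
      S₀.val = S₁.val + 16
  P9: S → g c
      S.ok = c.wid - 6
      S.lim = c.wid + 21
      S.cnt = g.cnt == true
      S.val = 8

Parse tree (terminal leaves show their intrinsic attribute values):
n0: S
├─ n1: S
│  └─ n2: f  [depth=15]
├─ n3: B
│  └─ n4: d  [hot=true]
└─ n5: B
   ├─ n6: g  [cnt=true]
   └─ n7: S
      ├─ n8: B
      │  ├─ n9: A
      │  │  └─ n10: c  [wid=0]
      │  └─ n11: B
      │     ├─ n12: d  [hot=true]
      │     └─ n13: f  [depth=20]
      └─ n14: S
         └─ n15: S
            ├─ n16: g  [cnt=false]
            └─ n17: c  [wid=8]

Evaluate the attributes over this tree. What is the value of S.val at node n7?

-7

1. n2.depth = 15  [terminal]
2. n1.ok = 21  [f.depth * -1 + 36]
3. n1.lim = -9  [f.depth * 3 - 54]
4. n1.cnt = false  [false]
5. n1.val = 12  [12]
6. n3.env = true  [S₁.ok == 21]
7. n3.key = "ny"  ["ny"]
8. n4.hot = true  [terminal]
9. n3.hot = false  [false]
10. n5.env = false  [S₁.val == S₁.ok]
11. n5.key = "wu"  ["wu"]
12. n6.cnt = true  [terminal]
13. n8.env = true  [true]
14. n8.key = "vr"  ["vr"]
15. n9.mk = -7  [len(B₀.key) - 9]
16. n10.wid = 0  [terminal]
17. n9.tag = 20  [A.mk * 3 + 41]
18. n9.fin = 7  [c.wid + 7]
19. n11.env = false  [B₀.env == false]
20. n11.key = "vv"  ["vv"]
21. n12.hot = true  [terminal]
22. n13.depth = 20  [terminal]
23. n11.hot = true  [B.env == false]
24. n8.hot = false  [B₁.hot == false]
25. n16.cnt = false  [terminal]
26. n17.wid = 8  [terminal]
27. n15.ok = 2  [c.wid - 6]
28. n15.lim = 29  [c.wid + 21]
29. n15.cnt = false  [g.cnt == true]
30. n15.val = 8  [8]
31. n14.ok = 29  [S₁.ok + 27]
32. n14.lim = 5  [S₁.val - 3]
33. n14.cnt = true  [S₁.cnt == false]
34. n14.val = 24  [S₁.val + 16]
35. n7.ok = 14  [S₁.val - 10]
36. n7.lim = 23  [S₁.lim + 18]
37. n7.cnt = true  [B.hot == false]
38. n7.val = -7  [S₁.ok - 36]
39. n5.hot = true  [S.val > -8]
40. n0.ok = 29  [S₁.ok + 8]
41. n0.lim = -2  [S₁.lim + S₁.ok - 14]
42. n0.cnt = true  [S₁.ok > 20]
43. n0.val = 19  [S₁.val * 3 - 17]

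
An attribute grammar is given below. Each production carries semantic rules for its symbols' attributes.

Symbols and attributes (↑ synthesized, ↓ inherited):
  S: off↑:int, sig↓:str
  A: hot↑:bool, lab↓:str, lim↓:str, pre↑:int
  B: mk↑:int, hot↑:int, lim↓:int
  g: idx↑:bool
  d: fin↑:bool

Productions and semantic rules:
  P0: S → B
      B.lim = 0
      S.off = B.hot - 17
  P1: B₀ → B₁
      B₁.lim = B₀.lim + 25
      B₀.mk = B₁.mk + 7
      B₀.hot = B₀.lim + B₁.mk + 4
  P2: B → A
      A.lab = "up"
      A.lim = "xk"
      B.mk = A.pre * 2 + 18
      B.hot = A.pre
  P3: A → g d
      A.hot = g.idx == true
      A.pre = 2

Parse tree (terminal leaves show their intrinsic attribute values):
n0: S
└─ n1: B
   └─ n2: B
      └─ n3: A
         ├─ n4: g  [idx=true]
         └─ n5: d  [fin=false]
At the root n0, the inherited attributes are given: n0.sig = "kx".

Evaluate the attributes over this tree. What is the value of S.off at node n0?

9

1. n0.sig = "kx"  [given at root]
2. n1.lim = 0  [0]
3. n2.lim = 25  [B₀.lim + 25]
4. n3.lab = "up"  ["up"]
5. n3.lim = "xk"  ["xk"]
6. n4.idx = true  [terminal]
7. n5.fin = false  [terminal]
8. n3.hot = true  [g.idx == true]
9. n3.pre = 2  [2]
10. n2.mk = 22  [A.pre * 2 + 18]
11. n2.hot = 2  [A.pre]
12. n1.mk = 29  [B₁.mk + 7]
13. n1.hot = 26  [B₀.lim + B₁.mk + 4]
14. n0.off = 9  [B.hot - 17]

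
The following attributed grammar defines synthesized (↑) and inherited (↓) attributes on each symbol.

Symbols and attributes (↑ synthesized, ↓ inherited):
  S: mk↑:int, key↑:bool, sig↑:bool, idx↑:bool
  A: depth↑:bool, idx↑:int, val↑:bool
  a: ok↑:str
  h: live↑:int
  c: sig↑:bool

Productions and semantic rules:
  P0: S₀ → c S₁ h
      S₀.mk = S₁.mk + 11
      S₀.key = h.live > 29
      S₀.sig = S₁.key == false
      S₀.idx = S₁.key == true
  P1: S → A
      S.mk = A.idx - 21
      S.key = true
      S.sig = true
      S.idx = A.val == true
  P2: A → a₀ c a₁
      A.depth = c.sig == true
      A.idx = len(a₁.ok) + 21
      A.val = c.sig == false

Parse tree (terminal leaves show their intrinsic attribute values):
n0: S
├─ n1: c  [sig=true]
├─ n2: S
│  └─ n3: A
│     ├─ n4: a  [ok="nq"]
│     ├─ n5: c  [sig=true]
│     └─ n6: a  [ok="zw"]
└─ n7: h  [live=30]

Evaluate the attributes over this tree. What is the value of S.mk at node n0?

1. n1.sig = true  [terminal]
2. n4.ok = "nq"  [terminal]
3. n5.sig = true  [terminal]
4. n6.ok = "zw"  [terminal]
5. n3.depth = true  [c.sig == true]
6. n3.idx = 23  [len(a₁.ok) + 21]
7. n3.val = false  [c.sig == false]
8. n2.mk = 2  [A.idx - 21]
9. n2.key = true  [true]
10. n2.sig = true  [true]
11. n2.idx = false  [A.val == true]
12. n7.live = 30  [terminal]
13. n0.mk = 13  [S₁.mk + 11]
14. n0.key = true  [h.live > 29]
15. n0.sig = false  [S₁.key == false]
16. n0.idx = true  [S₁.key == true]

13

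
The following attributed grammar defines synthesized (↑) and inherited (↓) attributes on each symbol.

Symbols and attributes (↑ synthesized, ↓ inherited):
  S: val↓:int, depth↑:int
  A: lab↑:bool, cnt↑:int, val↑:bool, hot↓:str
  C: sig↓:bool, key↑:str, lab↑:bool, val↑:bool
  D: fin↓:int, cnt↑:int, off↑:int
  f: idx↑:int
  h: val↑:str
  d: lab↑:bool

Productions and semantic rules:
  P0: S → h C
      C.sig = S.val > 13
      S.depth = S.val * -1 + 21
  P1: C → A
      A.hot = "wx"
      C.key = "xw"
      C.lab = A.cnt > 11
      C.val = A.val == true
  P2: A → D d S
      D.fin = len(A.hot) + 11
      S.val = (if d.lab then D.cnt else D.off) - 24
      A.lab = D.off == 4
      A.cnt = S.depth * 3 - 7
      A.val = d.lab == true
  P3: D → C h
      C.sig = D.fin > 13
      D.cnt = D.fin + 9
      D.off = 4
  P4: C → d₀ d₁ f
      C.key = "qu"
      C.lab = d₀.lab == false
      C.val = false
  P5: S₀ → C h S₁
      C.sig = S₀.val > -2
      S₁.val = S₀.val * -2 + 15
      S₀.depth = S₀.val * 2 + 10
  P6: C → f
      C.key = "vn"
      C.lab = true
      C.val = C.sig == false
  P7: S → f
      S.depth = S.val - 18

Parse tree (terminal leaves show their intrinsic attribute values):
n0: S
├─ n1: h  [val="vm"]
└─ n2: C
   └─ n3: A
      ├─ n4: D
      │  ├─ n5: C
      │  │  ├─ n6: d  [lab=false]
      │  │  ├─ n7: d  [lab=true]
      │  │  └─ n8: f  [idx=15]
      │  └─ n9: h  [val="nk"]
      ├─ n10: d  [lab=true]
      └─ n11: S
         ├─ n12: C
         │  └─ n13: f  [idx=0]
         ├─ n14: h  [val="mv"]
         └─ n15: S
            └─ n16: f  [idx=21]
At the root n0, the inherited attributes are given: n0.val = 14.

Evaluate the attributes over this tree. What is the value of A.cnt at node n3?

11

1. n0.val = 14  [given at root]
2. n1.val = "vm"  [terminal]
3. n2.sig = true  [S.val > 13]
4. n3.hot = "wx"  ["wx"]
5. n4.fin = 13  [len(A.hot) + 11]
6. n5.sig = false  [D.fin > 13]
7. n6.lab = false  [terminal]
8. n7.lab = true  [terminal]
9. n8.idx = 15  [terminal]
10. n5.key = "qu"  ["qu"]
11. n5.lab = true  [d₀.lab == false]
12. n5.val = false  [false]
13. n9.val = "nk"  [terminal]
14. n4.cnt = 22  [D.fin + 9]
15. n4.off = 4  [4]
16. n10.lab = true  [terminal]
17. n11.val = -2  [(if d.lab then D.cnt else D.off) - 24]
18. n12.sig = false  [S₀.val > -2]
19. n13.idx = 0  [terminal]
20. n12.key = "vn"  ["vn"]
21. n12.lab = true  [true]
22. n12.val = true  [C.sig == false]
23. n14.val = "mv"  [terminal]
24. n15.val = 19  [S₀.val * -2 + 15]
25. n16.idx = 21  [terminal]
26. n15.depth = 1  [S.val - 18]
27. n11.depth = 6  [S₀.val * 2 + 10]
28. n3.lab = true  [D.off == 4]
29. n3.cnt = 11  [S.depth * 3 - 7]
30. n3.val = true  [d.lab == true]
31. n2.key = "xw"  ["xw"]
32. n2.lab = false  [A.cnt > 11]
33. n2.val = true  [A.val == true]
34. n0.depth = 7  [S.val * -1 + 21]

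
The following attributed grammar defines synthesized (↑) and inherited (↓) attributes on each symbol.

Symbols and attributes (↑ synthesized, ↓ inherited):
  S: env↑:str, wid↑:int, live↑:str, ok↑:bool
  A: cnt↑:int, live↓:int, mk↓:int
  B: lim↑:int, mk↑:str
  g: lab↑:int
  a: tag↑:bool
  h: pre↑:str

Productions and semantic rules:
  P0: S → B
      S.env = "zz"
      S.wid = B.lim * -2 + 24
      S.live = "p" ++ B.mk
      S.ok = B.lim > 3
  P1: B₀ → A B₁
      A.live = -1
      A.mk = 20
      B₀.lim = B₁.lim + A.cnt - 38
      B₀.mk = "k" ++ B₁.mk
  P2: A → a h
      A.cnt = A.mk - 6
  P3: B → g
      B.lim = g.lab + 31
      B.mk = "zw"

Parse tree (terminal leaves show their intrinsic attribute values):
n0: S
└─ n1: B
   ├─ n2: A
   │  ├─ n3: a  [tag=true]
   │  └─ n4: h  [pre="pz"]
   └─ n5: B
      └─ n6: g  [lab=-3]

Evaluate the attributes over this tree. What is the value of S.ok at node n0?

1. n2.live = -1  [-1]
2. n2.mk = 20  [20]
3. n3.tag = true  [terminal]
4. n4.pre = "pz"  [terminal]
5. n2.cnt = 14  [A.mk - 6]
6. n6.lab = -3  [terminal]
7. n5.lim = 28  [g.lab + 31]
8. n5.mk = "zw"  ["zw"]
9. n1.lim = 4  [B₁.lim + A.cnt - 38]
10. n1.mk = "kzw"  ["k" ++ B₁.mk]
11. n0.env = "zz"  ["zz"]
12. n0.wid = 16  [B.lim * -2 + 24]
13. n0.live = "pkzw"  ["p" ++ B.mk]
14. n0.ok = true  [B.lim > 3]

true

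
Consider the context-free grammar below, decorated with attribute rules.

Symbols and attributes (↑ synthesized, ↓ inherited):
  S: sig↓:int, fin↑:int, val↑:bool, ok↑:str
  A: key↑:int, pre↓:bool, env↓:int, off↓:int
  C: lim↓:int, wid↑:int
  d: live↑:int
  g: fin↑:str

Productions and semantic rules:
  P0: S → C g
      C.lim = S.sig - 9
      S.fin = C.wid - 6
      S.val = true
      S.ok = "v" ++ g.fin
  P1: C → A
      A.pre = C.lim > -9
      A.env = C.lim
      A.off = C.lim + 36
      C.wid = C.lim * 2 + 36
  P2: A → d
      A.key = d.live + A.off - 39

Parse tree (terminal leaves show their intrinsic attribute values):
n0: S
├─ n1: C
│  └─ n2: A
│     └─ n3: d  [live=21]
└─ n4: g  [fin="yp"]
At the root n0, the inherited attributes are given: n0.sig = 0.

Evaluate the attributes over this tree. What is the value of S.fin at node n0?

12

1. n0.sig = 0  [given at root]
2. n1.lim = -9  [S.sig - 9]
3. n2.pre = false  [C.lim > -9]
4. n2.env = -9  [C.lim]
5. n2.off = 27  [C.lim + 36]
6. n3.live = 21  [terminal]
7. n2.key = 9  [d.live + A.off - 39]
8. n1.wid = 18  [C.lim * 2 + 36]
9. n4.fin = "yp"  [terminal]
10. n0.fin = 12  [C.wid - 6]
11. n0.val = true  [true]
12. n0.ok = "vyp"  ["v" ++ g.fin]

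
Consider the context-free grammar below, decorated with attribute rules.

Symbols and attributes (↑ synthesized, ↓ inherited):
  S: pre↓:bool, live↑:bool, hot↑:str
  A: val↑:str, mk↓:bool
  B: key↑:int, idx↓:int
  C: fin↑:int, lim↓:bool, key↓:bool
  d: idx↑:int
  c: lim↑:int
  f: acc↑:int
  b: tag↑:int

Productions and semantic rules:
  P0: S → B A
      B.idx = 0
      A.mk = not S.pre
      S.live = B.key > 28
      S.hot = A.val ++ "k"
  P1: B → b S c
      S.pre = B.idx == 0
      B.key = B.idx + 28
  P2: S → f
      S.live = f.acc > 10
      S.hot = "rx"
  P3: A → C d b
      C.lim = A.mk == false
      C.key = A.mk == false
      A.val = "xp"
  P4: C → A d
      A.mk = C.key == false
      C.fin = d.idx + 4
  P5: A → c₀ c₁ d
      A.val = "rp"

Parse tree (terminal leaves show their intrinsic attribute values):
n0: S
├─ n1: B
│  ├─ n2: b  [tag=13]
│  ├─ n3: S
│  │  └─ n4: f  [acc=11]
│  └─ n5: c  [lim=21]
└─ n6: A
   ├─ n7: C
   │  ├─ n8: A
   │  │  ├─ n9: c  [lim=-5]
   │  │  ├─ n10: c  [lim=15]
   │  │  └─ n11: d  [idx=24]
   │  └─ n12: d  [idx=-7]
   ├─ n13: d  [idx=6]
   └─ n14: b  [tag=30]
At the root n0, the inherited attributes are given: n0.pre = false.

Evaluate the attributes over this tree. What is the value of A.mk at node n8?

true

1. n0.pre = false  [given at root]
2. n1.idx = 0  [0]
3. n2.tag = 13  [terminal]
4. n3.pre = true  [B.idx == 0]
5. n4.acc = 11  [terminal]
6. n3.live = true  [f.acc > 10]
7. n3.hot = "rx"  ["rx"]
8. n5.lim = 21  [terminal]
9. n1.key = 28  [B.idx + 28]
10. n6.mk = true  [not S.pre]
11. n7.lim = false  [A.mk == false]
12. n7.key = false  [A.mk == false]
13. n8.mk = true  [C.key == false]
14. n9.lim = -5  [terminal]
15. n10.lim = 15  [terminal]
16. n11.idx = 24  [terminal]
17. n8.val = "rp"  ["rp"]
18. n12.idx = -7  [terminal]
19. n7.fin = -3  [d.idx + 4]
20. n13.idx = 6  [terminal]
21. n14.tag = 30  [terminal]
22. n6.val = "xp"  ["xp"]
23. n0.live = false  [B.key > 28]
24. n0.hot = "xpk"  [A.val ++ "k"]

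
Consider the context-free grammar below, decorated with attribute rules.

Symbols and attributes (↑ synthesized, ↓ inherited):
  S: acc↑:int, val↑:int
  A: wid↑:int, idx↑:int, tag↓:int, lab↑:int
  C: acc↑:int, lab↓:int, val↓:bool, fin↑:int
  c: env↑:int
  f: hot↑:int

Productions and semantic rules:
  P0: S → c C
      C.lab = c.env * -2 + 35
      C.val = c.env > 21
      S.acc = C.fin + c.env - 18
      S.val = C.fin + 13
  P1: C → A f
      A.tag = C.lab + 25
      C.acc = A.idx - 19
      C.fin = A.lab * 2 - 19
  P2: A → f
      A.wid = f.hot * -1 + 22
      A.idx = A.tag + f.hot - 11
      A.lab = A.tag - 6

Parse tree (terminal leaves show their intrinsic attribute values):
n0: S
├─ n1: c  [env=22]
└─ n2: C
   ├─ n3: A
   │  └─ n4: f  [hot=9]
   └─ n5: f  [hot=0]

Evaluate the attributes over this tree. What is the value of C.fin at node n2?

1

1. n1.env = 22  [terminal]
2. n2.lab = -9  [c.env * -2 + 35]
3. n2.val = true  [c.env > 21]
4. n3.tag = 16  [C.lab + 25]
5. n4.hot = 9  [terminal]
6. n3.wid = 13  [f.hot * -1 + 22]
7. n3.idx = 14  [A.tag + f.hot - 11]
8. n3.lab = 10  [A.tag - 6]
9. n5.hot = 0  [terminal]
10. n2.acc = -5  [A.idx - 19]
11. n2.fin = 1  [A.lab * 2 - 19]
12. n0.acc = 5  [C.fin + c.env - 18]
13. n0.val = 14  [C.fin + 13]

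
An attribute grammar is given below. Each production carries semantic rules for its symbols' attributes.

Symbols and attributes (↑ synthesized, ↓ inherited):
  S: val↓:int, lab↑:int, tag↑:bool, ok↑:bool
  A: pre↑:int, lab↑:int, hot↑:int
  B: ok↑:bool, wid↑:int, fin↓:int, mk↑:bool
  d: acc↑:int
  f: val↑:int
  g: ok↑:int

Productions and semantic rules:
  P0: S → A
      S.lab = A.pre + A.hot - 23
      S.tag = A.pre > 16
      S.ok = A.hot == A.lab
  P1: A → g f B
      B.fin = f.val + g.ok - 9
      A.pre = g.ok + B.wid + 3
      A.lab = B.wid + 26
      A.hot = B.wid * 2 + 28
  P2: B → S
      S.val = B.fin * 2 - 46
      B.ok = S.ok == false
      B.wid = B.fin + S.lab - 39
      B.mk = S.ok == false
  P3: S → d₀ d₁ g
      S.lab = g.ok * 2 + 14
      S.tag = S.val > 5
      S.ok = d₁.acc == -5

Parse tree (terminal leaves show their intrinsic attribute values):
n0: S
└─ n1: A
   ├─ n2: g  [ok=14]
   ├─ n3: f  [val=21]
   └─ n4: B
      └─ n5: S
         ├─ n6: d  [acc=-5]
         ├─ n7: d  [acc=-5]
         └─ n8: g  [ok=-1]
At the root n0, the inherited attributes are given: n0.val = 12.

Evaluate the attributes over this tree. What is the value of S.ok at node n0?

false

1. n0.val = 12  [given at root]
2. n2.ok = 14  [terminal]
3. n3.val = 21  [terminal]
4. n4.fin = 26  [f.val + g.ok - 9]
5. n5.val = 6  [B.fin * 2 - 46]
6. n6.acc = -5  [terminal]
7. n7.acc = -5  [terminal]
8. n8.ok = -1  [terminal]
9. n5.lab = 12  [g.ok * 2 + 14]
10. n5.tag = true  [S.val > 5]
11. n5.ok = true  [d₁.acc == -5]
12. n4.ok = false  [S.ok == false]
13. n4.wid = -1  [B.fin + S.lab - 39]
14. n4.mk = false  [S.ok == false]
15. n1.pre = 16  [g.ok + B.wid + 3]
16. n1.lab = 25  [B.wid + 26]
17. n1.hot = 26  [B.wid * 2 + 28]
18. n0.lab = 19  [A.pre + A.hot - 23]
19. n0.tag = false  [A.pre > 16]
20. n0.ok = false  [A.hot == A.lab]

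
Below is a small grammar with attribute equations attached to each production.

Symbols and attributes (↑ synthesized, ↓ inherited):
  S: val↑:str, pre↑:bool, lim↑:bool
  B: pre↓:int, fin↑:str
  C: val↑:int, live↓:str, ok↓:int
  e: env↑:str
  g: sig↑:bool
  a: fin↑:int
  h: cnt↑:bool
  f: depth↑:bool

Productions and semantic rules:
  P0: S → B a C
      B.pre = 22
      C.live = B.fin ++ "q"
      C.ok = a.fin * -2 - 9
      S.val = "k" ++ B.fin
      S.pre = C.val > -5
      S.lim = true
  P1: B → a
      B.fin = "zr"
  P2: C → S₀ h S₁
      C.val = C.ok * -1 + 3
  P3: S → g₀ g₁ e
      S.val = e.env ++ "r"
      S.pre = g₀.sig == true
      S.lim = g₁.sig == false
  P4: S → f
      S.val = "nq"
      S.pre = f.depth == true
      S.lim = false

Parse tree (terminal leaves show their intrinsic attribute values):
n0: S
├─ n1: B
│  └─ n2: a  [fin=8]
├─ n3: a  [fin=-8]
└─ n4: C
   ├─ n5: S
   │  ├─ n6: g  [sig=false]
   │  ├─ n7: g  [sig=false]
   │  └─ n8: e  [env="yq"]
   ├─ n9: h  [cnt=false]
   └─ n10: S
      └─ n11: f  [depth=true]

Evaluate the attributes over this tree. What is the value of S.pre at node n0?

1. n1.pre = 22  [22]
2. n2.fin = 8  [terminal]
3. n1.fin = "zr"  ["zr"]
4. n3.fin = -8  [terminal]
5. n4.live = "zrq"  [B.fin ++ "q"]
6. n4.ok = 7  [a.fin * -2 - 9]
7. n6.sig = false  [terminal]
8. n7.sig = false  [terminal]
9. n8.env = "yq"  [terminal]
10. n5.val = "yqr"  [e.env ++ "r"]
11. n5.pre = false  [g₀.sig == true]
12. n5.lim = true  [g₁.sig == false]
13. n9.cnt = false  [terminal]
14. n11.depth = true  [terminal]
15. n10.val = "nq"  ["nq"]
16. n10.pre = true  [f.depth == true]
17. n10.lim = false  [false]
18. n4.val = -4  [C.ok * -1 + 3]
19. n0.val = "kzr"  ["k" ++ B.fin]
20. n0.pre = true  [C.val > -5]
21. n0.lim = true  [true]

true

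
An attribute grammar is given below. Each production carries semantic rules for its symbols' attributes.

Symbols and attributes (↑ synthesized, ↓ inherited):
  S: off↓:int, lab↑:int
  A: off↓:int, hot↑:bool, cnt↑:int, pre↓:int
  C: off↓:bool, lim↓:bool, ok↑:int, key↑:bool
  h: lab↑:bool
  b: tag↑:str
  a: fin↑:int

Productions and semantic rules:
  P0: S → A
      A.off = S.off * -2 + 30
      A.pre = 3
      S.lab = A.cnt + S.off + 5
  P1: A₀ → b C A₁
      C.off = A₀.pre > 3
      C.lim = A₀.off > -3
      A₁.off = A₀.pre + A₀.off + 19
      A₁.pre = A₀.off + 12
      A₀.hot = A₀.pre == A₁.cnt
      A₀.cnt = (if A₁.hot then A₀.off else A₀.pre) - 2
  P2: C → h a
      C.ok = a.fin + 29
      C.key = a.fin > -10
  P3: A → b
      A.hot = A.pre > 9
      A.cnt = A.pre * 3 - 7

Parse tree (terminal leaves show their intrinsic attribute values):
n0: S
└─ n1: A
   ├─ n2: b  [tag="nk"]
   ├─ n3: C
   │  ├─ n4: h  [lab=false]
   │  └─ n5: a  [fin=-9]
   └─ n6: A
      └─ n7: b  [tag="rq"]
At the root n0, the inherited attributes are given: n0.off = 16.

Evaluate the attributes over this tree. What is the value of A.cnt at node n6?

23

1. n0.off = 16  [given at root]
2. n1.off = -2  [S.off * -2 + 30]
3. n1.pre = 3  [3]
4. n2.tag = "nk"  [terminal]
5. n3.off = false  [A₀.pre > 3]
6. n3.lim = true  [A₀.off > -3]
7. n4.lab = false  [terminal]
8. n5.fin = -9  [terminal]
9. n3.ok = 20  [a.fin + 29]
10. n3.key = true  [a.fin > -10]
11. n6.off = 20  [A₀.pre + A₀.off + 19]
12. n6.pre = 10  [A₀.off + 12]
13. n7.tag = "rq"  [terminal]
14. n6.hot = true  [A.pre > 9]
15. n6.cnt = 23  [A.pre * 3 - 7]
16. n1.hot = false  [A₀.pre == A₁.cnt]
17. n1.cnt = -4  [(if A₁.hot then A₀.off else A₀.pre) - 2]
18. n0.lab = 17  [A.cnt + S.off + 5]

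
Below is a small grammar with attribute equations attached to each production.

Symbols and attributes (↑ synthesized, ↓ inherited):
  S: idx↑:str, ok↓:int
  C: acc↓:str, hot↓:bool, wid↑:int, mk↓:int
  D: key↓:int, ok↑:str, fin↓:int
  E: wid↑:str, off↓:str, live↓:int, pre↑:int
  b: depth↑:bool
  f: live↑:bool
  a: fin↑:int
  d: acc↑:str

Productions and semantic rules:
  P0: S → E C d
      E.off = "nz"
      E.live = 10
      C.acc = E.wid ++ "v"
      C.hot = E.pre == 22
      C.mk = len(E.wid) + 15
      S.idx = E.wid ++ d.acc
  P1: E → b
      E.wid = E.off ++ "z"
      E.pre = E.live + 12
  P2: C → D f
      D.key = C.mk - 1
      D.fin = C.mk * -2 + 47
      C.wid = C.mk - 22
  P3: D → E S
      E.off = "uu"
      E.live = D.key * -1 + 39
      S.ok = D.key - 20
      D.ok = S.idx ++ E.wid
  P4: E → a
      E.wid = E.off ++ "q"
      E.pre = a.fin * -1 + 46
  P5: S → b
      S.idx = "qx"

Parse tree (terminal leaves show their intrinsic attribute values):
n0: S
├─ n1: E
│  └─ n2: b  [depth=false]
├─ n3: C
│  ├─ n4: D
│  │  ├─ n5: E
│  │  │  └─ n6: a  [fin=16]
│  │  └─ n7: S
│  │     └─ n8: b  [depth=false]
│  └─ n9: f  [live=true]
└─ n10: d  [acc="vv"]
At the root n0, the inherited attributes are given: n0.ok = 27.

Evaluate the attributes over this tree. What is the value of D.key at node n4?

17

1. n0.ok = 27  [given at root]
2. n1.off = "nz"  ["nz"]
3. n1.live = 10  [10]
4. n2.depth = false  [terminal]
5. n1.wid = "nzz"  [E.off ++ "z"]
6. n1.pre = 22  [E.live + 12]
7. n3.acc = "nzzv"  [E.wid ++ "v"]
8. n3.hot = true  [E.pre == 22]
9. n3.mk = 18  [len(E.wid) + 15]
10. n4.key = 17  [C.mk - 1]
11. n4.fin = 11  [C.mk * -2 + 47]
12. n5.off = "uu"  ["uu"]
13. n5.live = 22  [D.key * -1 + 39]
14. n6.fin = 16  [terminal]
15. n5.wid = "uuq"  [E.off ++ "q"]
16. n5.pre = 30  [a.fin * -1 + 46]
17. n7.ok = -3  [D.key - 20]
18. n8.depth = false  [terminal]
19. n7.idx = "qx"  ["qx"]
20. n4.ok = "qxuuq"  [S.idx ++ E.wid]
21. n9.live = true  [terminal]
22. n3.wid = -4  [C.mk - 22]
23. n10.acc = "vv"  [terminal]
24. n0.idx = "nzzvv"  [E.wid ++ d.acc]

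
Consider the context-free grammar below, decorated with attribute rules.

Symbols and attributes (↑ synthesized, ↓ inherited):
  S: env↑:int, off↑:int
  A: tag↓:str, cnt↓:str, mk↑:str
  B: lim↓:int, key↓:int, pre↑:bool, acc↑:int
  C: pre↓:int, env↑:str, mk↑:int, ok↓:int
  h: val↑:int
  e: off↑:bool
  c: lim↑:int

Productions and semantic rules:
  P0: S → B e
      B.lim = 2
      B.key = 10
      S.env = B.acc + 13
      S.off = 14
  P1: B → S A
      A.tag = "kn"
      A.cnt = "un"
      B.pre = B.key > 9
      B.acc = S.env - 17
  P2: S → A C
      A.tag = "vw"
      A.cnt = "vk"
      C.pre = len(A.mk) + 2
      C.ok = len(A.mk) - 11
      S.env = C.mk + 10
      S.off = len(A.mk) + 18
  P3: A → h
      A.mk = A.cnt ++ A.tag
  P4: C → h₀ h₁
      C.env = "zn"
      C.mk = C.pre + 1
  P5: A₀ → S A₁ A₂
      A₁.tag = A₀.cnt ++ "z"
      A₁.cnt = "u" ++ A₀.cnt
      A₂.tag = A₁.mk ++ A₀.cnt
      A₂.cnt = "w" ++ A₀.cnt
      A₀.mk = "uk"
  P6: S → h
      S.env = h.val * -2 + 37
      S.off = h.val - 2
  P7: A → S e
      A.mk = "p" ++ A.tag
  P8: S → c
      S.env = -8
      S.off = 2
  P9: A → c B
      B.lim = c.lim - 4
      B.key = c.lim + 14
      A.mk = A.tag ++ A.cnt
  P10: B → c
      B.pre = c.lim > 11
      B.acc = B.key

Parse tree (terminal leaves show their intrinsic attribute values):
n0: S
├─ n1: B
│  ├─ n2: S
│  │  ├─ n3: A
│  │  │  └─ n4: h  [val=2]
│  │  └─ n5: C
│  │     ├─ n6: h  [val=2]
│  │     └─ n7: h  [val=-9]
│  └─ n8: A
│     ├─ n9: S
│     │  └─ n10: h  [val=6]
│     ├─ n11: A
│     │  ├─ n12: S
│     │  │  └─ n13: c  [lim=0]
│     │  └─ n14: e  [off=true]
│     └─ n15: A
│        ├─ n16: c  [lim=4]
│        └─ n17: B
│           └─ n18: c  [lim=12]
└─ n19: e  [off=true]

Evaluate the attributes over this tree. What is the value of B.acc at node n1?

0

1. n1.lim = 2  [2]
2. n1.key = 10  [10]
3. n3.tag = "vw"  ["vw"]
4. n3.cnt = "vk"  ["vk"]
5. n4.val = 2  [terminal]
6. n3.mk = "vkvw"  [A.cnt ++ A.tag]
7. n5.pre = 6  [len(A.mk) + 2]
8. n5.ok = -7  [len(A.mk) - 11]
9. n6.val = 2  [terminal]
10. n7.val = -9  [terminal]
11. n5.env = "zn"  ["zn"]
12. n5.mk = 7  [C.pre + 1]
13. n2.env = 17  [C.mk + 10]
14. n2.off = 22  [len(A.mk) + 18]
15. n8.tag = "kn"  ["kn"]
16. n8.cnt = "un"  ["un"]
17. n10.val = 6  [terminal]
18. n9.env = 25  [h.val * -2 + 37]
19. n9.off = 4  [h.val - 2]
20. n11.tag = "unz"  [A₀.cnt ++ "z"]
21. n11.cnt = "uun"  ["u" ++ A₀.cnt]
22. n13.lim = 0  [terminal]
23. n12.env = -8  [-8]
24. n12.off = 2  [2]
25. n14.off = true  [terminal]
26. n11.mk = "punz"  ["p" ++ A.tag]
27. n15.tag = "punzun"  [A₁.mk ++ A₀.cnt]
28. n15.cnt = "wun"  ["w" ++ A₀.cnt]
29. n16.lim = 4  [terminal]
30. n17.lim = 0  [c.lim - 4]
31. n17.key = 18  [c.lim + 14]
32. n18.lim = 12  [terminal]
33. n17.pre = true  [c.lim > 11]
34. n17.acc = 18  [B.key]
35. n15.mk = "punzunwun"  [A.tag ++ A.cnt]
36. n8.mk = "uk"  ["uk"]
37. n1.pre = true  [B.key > 9]
38. n1.acc = 0  [S.env - 17]
39. n19.off = true  [terminal]
40. n0.env = 13  [B.acc + 13]
41. n0.off = 14  [14]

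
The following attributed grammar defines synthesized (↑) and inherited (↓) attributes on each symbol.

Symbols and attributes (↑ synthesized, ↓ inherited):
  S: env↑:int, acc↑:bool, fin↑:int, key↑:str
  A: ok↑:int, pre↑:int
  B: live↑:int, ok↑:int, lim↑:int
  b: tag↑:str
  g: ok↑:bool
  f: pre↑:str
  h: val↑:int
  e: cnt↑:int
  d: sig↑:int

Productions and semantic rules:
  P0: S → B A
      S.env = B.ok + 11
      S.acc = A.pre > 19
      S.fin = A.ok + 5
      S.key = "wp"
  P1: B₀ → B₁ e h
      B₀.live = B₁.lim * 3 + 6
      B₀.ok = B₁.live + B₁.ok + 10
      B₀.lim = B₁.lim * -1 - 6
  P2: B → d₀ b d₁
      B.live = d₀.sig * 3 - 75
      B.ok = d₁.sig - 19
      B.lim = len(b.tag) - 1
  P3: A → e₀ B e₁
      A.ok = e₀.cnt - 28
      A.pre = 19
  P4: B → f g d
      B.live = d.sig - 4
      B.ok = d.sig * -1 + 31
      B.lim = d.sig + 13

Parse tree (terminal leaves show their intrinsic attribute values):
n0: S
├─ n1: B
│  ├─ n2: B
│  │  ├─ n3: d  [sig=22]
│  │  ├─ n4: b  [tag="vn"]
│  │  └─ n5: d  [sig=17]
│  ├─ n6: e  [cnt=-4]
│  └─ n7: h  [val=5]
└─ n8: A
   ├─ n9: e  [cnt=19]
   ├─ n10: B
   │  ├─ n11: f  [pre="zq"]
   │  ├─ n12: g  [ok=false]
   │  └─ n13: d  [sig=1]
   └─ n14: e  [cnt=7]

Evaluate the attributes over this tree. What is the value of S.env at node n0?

1. n3.sig = 22  [terminal]
2. n4.tag = "vn"  [terminal]
3. n5.sig = 17  [terminal]
4. n2.live = -9  [d₀.sig * 3 - 75]
5. n2.ok = -2  [d₁.sig - 19]
6. n2.lim = 1  [len(b.tag) - 1]
7. n6.cnt = -4  [terminal]
8. n7.val = 5  [terminal]
9. n1.live = 9  [B₁.lim * 3 + 6]
10. n1.ok = -1  [B₁.live + B₁.ok + 10]
11. n1.lim = -7  [B₁.lim * -1 - 6]
12. n9.cnt = 19  [terminal]
13. n11.pre = "zq"  [terminal]
14. n12.ok = false  [terminal]
15. n13.sig = 1  [terminal]
16. n10.live = -3  [d.sig - 4]
17. n10.ok = 30  [d.sig * -1 + 31]
18. n10.lim = 14  [d.sig + 13]
19. n14.cnt = 7  [terminal]
20. n8.ok = -9  [e₀.cnt - 28]
21. n8.pre = 19  [19]
22. n0.env = 10  [B.ok + 11]
23. n0.acc = false  [A.pre > 19]
24. n0.fin = -4  [A.ok + 5]
25. n0.key = "wp"  ["wp"]

10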